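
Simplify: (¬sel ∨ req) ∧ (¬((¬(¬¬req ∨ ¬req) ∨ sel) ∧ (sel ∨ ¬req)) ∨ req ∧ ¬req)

¬sel

(¬sel ∨ req) ∧ (¬((¬(¬¬req ∨ ¬req) ∨ sel) ∧ (sel ∨ ¬req)) ∨ req ∧ ¬req)
= (¬sel ∨ req) ∧ (¬((¬req ∧ req ∨ sel) ∧ (sel ∨ ¬req)) ∨ req ∧ ¬req)   (De Morgan)
= (¬sel ∨ req) ∧ (¬(sel ∧ (sel ∨ ¬req)) ∨ req ∧ ¬req)   (complement / identity)
= (¬sel ∨ req) ∧ ¬(sel ∧ (sel ∨ ¬req))   (complement / identity)
= (¬sel ∨ req) ∧ ¬sel   (absorption)
= ¬sel   (absorption)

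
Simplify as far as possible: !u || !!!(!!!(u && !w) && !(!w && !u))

!u || !!!(!!!(u && !w) && !(!w && !u))
= !u || !!!(!(u && !w) && !(!w && !u))   — double negation
= !u || !!(u && !w || !w && !u)   — De Morgan
= !u || !!!w   — distribution
= !u || !w   — double negation

!u || !w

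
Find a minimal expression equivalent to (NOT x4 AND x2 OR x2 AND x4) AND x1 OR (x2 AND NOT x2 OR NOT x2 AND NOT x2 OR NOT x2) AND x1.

x1

(NOT x4 AND x2 OR x2 AND x4) AND x1 OR (x2 AND NOT x2 OR NOT x2 AND NOT x2 OR NOT x2) AND x1
= (NOT x4 AND x2 OR x2 AND x4) AND x1 OR (NOT x2 OR NOT x2) AND x1   — distribution
= (NOT x4 AND x2 OR x2 AND x4) AND x1 OR NOT x2 AND x1   — idempotence
= x2 AND x1 OR NOT x2 AND x1   — distribution
= x1   — distribution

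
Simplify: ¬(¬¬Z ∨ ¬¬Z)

¬Z

¬(¬¬Z ∨ ¬¬Z)
= ¬Z ∧ ¬Z   [De Morgan]
= ¬Z   [idempotence]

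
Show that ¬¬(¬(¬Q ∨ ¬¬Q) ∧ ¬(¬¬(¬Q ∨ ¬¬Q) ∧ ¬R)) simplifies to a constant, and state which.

False

¬¬(¬(¬Q ∨ ¬¬Q) ∧ ¬(¬¬(¬Q ∨ ¬¬Q) ∧ ¬R))
= ¬¬(¬(¬Q ∨ ¬¬Q) ∧ ¬((¬Q ∨ ¬¬Q) ∧ ¬R))   (double negation)
= ¬(¬Q ∨ ¬¬Q ∨ (¬Q ∨ ¬¬Q) ∧ ¬R)   (De Morgan)
= ¬(¬Q ∨ ¬¬Q)   (absorption)
= Q ∧ ¬Q   (De Morgan)
= False   (complement)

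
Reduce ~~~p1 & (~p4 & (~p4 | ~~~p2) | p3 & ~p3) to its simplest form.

~p1 & ~p4

~~~p1 & (~p4 & (~p4 | ~~~p2) | p3 & ~p3)
= ~~~p1 & ~p4 & (~p4 | ~~~p2)   [complement / identity]
= ~~~p1 & ~p4 & (~p4 | ~p2)   [double negation]
= ~~~p1 & ~p4   [absorption]
= ~p1 & ~p4   [double negation]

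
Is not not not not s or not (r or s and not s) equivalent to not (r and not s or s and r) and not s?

No

E1: not not not not s or not (r or s and not s)
    = not not s or not (r or s and not s)   (double negation)
    = s or not (r or s and not s)   (double negation)
    = s or not r   (complement / identity)
E2: not (r and not s or s and r) and not s
    = not r and not s   (distribution)
These differ: at r=0, s=1, E1 = 1 but E2 = 0.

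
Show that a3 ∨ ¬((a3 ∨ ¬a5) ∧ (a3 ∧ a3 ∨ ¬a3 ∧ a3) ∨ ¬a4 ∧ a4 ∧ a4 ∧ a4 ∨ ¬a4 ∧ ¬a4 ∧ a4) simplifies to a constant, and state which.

True

a3 ∨ ¬((a3 ∨ ¬a5) ∧ (a3 ∧ a3 ∨ ¬a3 ∧ a3) ∨ ¬a4 ∧ a4 ∧ a4 ∧ a4 ∨ ¬a4 ∧ ¬a4 ∧ a4)
= a3 ∨ ¬((a3 ∨ ¬a5) ∧ a3 ∨ ¬a4 ∧ a4 ∧ a4 ∧ a4 ∨ ¬a4 ∧ ¬a4 ∧ a4)   — distribution
= a3 ∨ ¬((a3 ∨ ¬a5) ∧ a3 ∨ ¬a4 ∧ a4 ∧ a4 ∨ ¬a4 ∧ ¬a4 ∧ a4)   — idempotence
= a3 ∨ ¬((a3 ∨ ¬a5) ∧ a3 ∨ ¬a4 ∧ a4)   — distribution
= a3 ∨ ¬(a3 ∨ ¬a4 ∧ a4)   — absorption
= a3 ∨ ¬a3   — complement / identity
= True   — complement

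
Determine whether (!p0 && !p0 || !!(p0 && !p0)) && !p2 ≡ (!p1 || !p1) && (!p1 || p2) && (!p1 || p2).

No

E1: (!p0 && !p0 || !!(p0 && !p0)) && !p2
    = (!p0 && !p0 || p0 && !p0) && !p2   [double negation]
    = !p0 && !p2   [distribution]
E2: (!p1 || !p1) && (!p1 || p2) && (!p1 || p2)
    = (!p1 || !p1) && (!p1 || p2)   [idempotence]
    = !p1 || !p1 && p2   [distribution]
    = !p1   [absorption]
These differ: at p0=0, p1=0, p2=1, E1 = 0 but E2 = 1.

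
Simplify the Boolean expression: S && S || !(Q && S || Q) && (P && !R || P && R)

S && S || !(Q && S || Q) && (P && !R || P && R)
= S && S || !Q && (P && !R || P && R)   [absorption]
= S || !Q && (P && !R || P && R)   [idempotence]
= S || !Q && P   [distribution]

S || !Q && P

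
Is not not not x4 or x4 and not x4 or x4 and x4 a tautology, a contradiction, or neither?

tautology

not not not x4 or x4 and not x4 or x4 and x4
= not not not x4 or x4
= not x4 or x4
= True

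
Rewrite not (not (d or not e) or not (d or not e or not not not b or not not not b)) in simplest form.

not (not (d or not e) or not (d or not e or not not not b or not not not b))
= not (not (d or not e) or not (d or not e or not not not b))   — idempotence
= not (not (d or not e) or not (d or not e or not b))   — double negation
= (d or not e) and (d or not e or not b)   — De Morgan
= d or not e   — absorption

d or not e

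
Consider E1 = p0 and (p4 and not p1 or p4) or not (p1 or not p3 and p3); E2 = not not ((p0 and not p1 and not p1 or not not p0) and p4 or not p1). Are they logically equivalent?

E1: p0 and (p4 and not p1 or p4) or not (p1 or not p3 and p3)
    = p0 and (p4 and not p1 or p4) or not p1   — complement / identity
    = p0 and p4 or not p1   — absorption
E2: not not ((p0 and not p1 and not p1 or not not p0) and p4 or not p1)
    = not not ((p0 and not p1 or not not p0) and p4 or not p1)   — idempotence
    = (p0 and not p1 or not not p0) and p4 or not p1   — double negation
    = (p0 and not p1 or p0) and p4 or not p1   — double negation
    = p0 and p4 or not p1   — absorption
Both reduce to p0 and p4 or not p1, so they are equivalent.

Yes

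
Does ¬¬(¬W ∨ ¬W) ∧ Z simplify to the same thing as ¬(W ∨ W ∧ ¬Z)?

No

E1: ¬¬(¬W ∨ ¬W) ∧ Z
    = ¬(W ∧ W) ∧ Z
    = ¬W ∧ Z
E2: ¬(W ∨ W ∧ ¬Z)
    = ¬W
These differ: at W=0, Z=0, E1 = 0 but E2 = 1.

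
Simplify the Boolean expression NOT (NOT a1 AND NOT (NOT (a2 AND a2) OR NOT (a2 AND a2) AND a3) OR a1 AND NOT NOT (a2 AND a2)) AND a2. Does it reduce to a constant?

NOT (NOT a1 AND NOT (NOT (a2 AND a2) OR NOT (a2 AND a2) AND a3) OR a1 AND NOT NOT (a2 AND a2)) AND a2
= NOT (NOT a1 AND NOT NOT (a2 AND a2) OR a1 AND NOT NOT (a2 AND a2)) AND a2   (absorption)
= NOT NOT NOT (a2 AND a2) AND a2   (distribution)
= NOT NOT NOT a2 AND a2   (idempotence)
= NOT a2 AND a2   (double negation)
= FALSE   (complement)

FALSE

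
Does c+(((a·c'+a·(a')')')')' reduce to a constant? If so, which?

no

c+(((a·c'+a·(a')')')')'
= c+(((a·c'+a·a)')')'
= c+(((a·c'+a)')')'
= c+((a')')'
= c+a'
This depends on a, c, so it is not a constant.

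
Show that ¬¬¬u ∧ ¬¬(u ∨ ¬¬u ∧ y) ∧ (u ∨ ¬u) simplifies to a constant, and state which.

False

¬¬¬u ∧ ¬¬(u ∨ ¬¬u ∧ y) ∧ (u ∨ ¬u)
= ¬u ∧ ¬¬(u ∨ ¬¬u ∧ y) ∧ (u ∨ ¬u)
= ¬u ∧ ¬¬(u ∨ ¬¬u ∧ y)
= ¬u ∧ ¬¬(u ∨ u ∧ y)
= ¬u ∧ ¬¬u
= ¬u ∧ u
= False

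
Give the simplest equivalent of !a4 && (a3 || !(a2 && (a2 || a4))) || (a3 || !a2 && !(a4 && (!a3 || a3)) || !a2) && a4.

a3 || !a2

!a4 && (a3 || !(a2 && (a2 || a4))) || (a3 || !a2 && !(a4 && (!a3 || a3)) || !a2) && a4
= !a4 && (a3 || !(a2 && (a2 || a4))) || (a3 || !a2 && !a4 || !a2) && a4   — complement / identity
= !a4 && (a3 || !(a2 && (a2 || a4))) || (a3 || !a2) && a4   — absorption
= !a4 && (a3 || !a2) || (a3 || !a2) && a4   — absorption
= a3 || !a2   — distribution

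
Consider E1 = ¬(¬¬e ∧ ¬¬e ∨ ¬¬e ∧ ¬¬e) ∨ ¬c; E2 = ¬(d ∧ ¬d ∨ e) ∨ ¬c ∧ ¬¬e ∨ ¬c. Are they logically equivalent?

Yes

E1: ¬(¬¬e ∧ ¬¬e ∨ ¬¬e ∧ ¬¬e) ∨ ¬c
    = ¬(¬¬e ∧ ¬¬e) ∨ ¬c   (idempotence)
    = ¬e ∨ ¬e ∨ ¬c   (De Morgan)
    = ¬e ∨ ¬c   (idempotence)
E2: ¬(d ∧ ¬d ∨ e) ∨ ¬c ∧ ¬¬e ∨ ¬c
    = ¬(d ∧ ¬d ∨ e) ∨ ¬c ∧ e ∨ ¬c   (double negation)
    = ¬(d ∧ ¬d ∨ e) ∨ ¬c   (absorption)
    = ¬e ∨ ¬c   (complement / identity)
Both reduce to ¬e ∨ ¬c, so they are equivalent.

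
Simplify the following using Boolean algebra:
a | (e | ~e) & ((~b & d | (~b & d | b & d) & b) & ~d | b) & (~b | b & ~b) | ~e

a | (e | ~e) & ((~b & d | (~b & d | b & d) & b) & ~d | b) & (~b | b & ~b) | ~e
= a | (e | ~e) & ((~b & d | d & b) & ~d | b) & (~b | b & ~b) | ~e   [distribution]
= a | (e | ~e) & ((~b & d | d & b) & ~d | b) & ~b | ~e   [complement / identity]
= a | ((~b & d | d & b) & ~d | b) & ~b | ~e   [complement / identity]
= a | (d & ~d | b) & ~b | ~e   [distribution]
= a | b & ~b | ~e   [complement / identity]
= a | ~e   [complement / identity]

a | ~e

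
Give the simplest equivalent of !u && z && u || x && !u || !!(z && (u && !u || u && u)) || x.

!u && z && u || x && !u || !!(z && (u && !u || u && u)) || x
= !u && z && u || x && !u || !!(z && u) || x   [distribution]
= !u && z && u || x && !u || z && u || x   [double negation]
= (z && u || x) && !u || z && u || x   [distribution]
= z && u || x   [absorption]

z && u || x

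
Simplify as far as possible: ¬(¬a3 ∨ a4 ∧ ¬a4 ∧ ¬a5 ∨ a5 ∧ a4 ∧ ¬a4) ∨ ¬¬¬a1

a3 ∨ ¬a1

¬(¬a3 ∨ a4 ∧ ¬a4 ∧ ¬a5 ∨ a5 ∧ a4 ∧ ¬a4) ∨ ¬¬¬a1
= ¬(¬a3 ∨ a4 ∧ ¬a4) ∨ ¬¬¬a1   — distribution
= ¬¬a3 ∨ ¬¬¬a1   — complement / identity
= a3 ∨ ¬¬¬a1   — double negation
= a3 ∨ ¬a1   — double negation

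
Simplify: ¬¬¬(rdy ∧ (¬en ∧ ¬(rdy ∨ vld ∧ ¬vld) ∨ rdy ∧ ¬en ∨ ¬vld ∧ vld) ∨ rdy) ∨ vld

¬rdy ∨ vld

¬¬¬(rdy ∧ (¬en ∧ ¬(rdy ∨ vld ∧ ¬vld) ∨ rdy ∧ ¬en ∨ ¬vld ∧ vld) ∨ rdy) ∨ vld
= ¬¬¬(rdy ∧ (¬en ∧ ¬rdy ∨ rdy ∧ ¬en ∨ ¬vld ∧ vld) ∨ rdy) ∨ vld   [complement / identity]
= ¬¬¬(rdy ∧ (¬en ∧ ¬rdy ∨ rdy ∧ ¬en) ∨ rdy) ∨ vld   [complement / identity]
= ¬¬¬(rdy ∧ ¬en ∨ rdy) ∨ vld   [distribution]
= ¬¬¬rdy ∨ vld   [absorption]
= ¬rdy ∨ vld   [double negation]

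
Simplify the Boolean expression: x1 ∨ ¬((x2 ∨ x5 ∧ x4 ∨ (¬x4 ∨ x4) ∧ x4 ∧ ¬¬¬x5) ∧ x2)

x1 ∨ ¬((x2 ∨ x5 ∧ x4 ∨ (¬x4 ∨ x4) ∧ x4 ∧ ¬¬¬x5) ∧ x2)
= x1 ∨ ¬((x2 ∨ x5 ∧ x4 ∨ x4 ∧ ¬¬¬x5) ∧ x2)   [complement / identity]
= x1 ∨ ¬((x2 ∨ x5 ∧ x4 ∨ x4 ∧ ¬x5) ∧ x2)   [double negation]
= x1 ∨ ¬((x2 ∨ x4) ∧ x2)   [distribution]
= x1 ∨ ¬x2   [absorption]

x1 ∨ ¬x2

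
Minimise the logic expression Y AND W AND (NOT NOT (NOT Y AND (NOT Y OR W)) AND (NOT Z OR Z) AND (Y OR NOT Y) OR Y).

Y AND W AND (NOT NOT (NOT Y AND (NOT Y OR W)) AND (NOT Z OR Z) AND (Y OR NOT Y) OR Y)
= Y AND W AND (NOT NOT NOT Y AND (NOT Z OR Z) AND (Y OR NOT Y) OR Y)
= Y AND W AND (NOT NOT NOT Y AND (NOT Z OR Z) OR Y)
= Y AND W AND (NOT Y AND (NOT Z OR Z) OR Y)
= Y AND W AND (NOT Y OR Y)
= Y AND W

Y AND W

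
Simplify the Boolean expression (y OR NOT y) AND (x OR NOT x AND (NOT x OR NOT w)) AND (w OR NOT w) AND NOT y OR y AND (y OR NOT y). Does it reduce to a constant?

(y OR NOT y) AND (x OR NOT x AND (NOT x OR NOT w)) AND (w OR NOT w) AND NOT y OR y AND (y OR NOT y)
= (y OR NOT y) AND (x OR NOT x AND (NOT x OR NOT w)) AND NOT y OR y AND (y OR NOT y)   — complement / identity
= (y OR NOT y) AND (x OR NOT x) AND NOT y OR y AND (y OR NOT y)   — absorption
= (y OR NOT y) AND NOT y OR y AND (y OR NOT y)   — complement / identity
= y OR NOT y   — distribution
= TRUE   — complement

TRUE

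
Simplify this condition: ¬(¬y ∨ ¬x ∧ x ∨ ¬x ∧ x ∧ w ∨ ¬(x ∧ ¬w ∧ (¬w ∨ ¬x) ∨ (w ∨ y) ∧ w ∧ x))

y ∧ x

¬(¬y ∨ ¬x ∧ x ∨ ¬x ∧ x ∧ w ∨ ¬(x ∧ ¬w ∧ (¬w ∨ ¬x) ∨ (w ∨ y) ∧ w ∧ x))
= ¬(¬y ∨ ¬x ∧ x ∨ ¬x ∧ x ∧ w ∨ ¬(x ∧ ¬w ∨ (w ∨ y) ∧ w ∧ x))   — absorption
= ¬(¬y ∨ ¬x ∧ x ∨ ¬(x ∧ ¬w ∨ (w ∨ y) ∧ w ∧ x))   — absorption
= ¬(¬y ∨ ¬(x ∧ ¬w ∨ (w ∨ y) ∧ w ∧ x))   — complement / identity
= y ∧ (x ∧ ¬w ∨ (w ∨ y) ∧ w ∧ x)   — De Morgan
= y ∧ (x ∧ ¬w ∨ w ∧ x)   — absorption
= y ∧ x   — distribution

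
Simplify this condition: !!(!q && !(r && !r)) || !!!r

!!(!q && !(r && !r)) || !!!r
= !(q || r && !r) || !!!r   (De Morgan)
= !q || !!!r   (complement / identity)
= !q || !r   (double negation)

!q || !r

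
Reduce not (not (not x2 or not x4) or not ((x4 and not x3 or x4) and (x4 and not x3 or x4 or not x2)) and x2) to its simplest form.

not x2

not (not (not x2 or not x4) or not ((x4 and not x3 or x4) and (x4 and not x3 or x4 or not x2)) and x2)
= not (not (not x2 or not x4) or not (x4 and not x3 or x4) and x2)   (absorption)
= not (x2 and x4 or not (x4 and not x3 or x4) and x2)   (De Morgan)
= not (x2 and x4 or not x4 and x2)   (absorption)
= not x2   (distribution)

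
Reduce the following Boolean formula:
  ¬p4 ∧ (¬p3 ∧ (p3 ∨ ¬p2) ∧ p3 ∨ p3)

¬p4 ∧ p3

¬p4 ∧ (¬p3 ∧ (p3 ∨ ¬p2) ∧ p3 ∨ p3)
= ¬p4 ∧ (¬p3 ∧ p3 ∨ p3)
= ¬p4 ∧ p3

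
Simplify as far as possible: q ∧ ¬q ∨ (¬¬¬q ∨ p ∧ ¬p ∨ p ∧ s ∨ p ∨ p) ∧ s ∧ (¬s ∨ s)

q ∧ ¬q ∨ (¬¬¬q ∨ p ∧ ¬p ∨ p ∧ s ∨ p ∨ p) ∧ s ∧ (¬s ∨ s)
= (¬¬¬q ∨ p ∧ ¬p ∨ p ∧ s ∨ p ∨ p) ∧ s ∧ (¬s ∨ s)   (complement / identity)
= (¬q ∨ p ∧ ¬p ∨ p ∧ s ∨ p ∨ p) ∧ s ∧ (¬s ∨ s)   (double negation)
= (¬q ∨ p ∧ ¬p ∨ p ∧ s ∨ p) ∧ s ∧ (¬s ∨ s)   (idempotence)
= (¬q ∨ p ∧ s ∨ p) ∧ s ∧ (¬s ∨ s)   (complement / identity)
= (¬q ∨ p ∧ s ∨ p) ∧ s   (complement / identity)
= (¬q ∨ p) ∧ s   (absorption)

(¬q ∨ p) ∧ s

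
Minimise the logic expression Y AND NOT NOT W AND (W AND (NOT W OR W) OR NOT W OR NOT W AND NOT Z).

Y AND NOT NOT W AND (W AND (NOT W OR W) OR NOT W OR NOT W AND NOT Z)
= Y AND NOT NOT W AND (W OR NOT W OR NOT W AND NOT Z)
= Y AND NOT NOT W AND (W OR NOT W)
= Y AND W AND (W OR NOT W)
= Y AND W

Y AND W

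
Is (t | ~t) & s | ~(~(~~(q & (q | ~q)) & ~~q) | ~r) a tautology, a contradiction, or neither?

(t | ~t) & s | ~(~(~~(q & (q | ~q)) & ~~q) | ~r)
= (t | ~t) & s | ~(~(~~q & ~~q) | ~r)   — complement / identity
= s | ~(~(~~q & ~~q) | ~r)   — complement / identity
= s | ~(~~~q | ~r)   — idempotence
= s | ~~q & r   — De Morgan
= s | q & r   — double negation
This depends on q, r, s, so it is not a constant.

neither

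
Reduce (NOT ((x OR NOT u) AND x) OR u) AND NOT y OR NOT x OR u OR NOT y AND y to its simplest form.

NOT x OR u

(NOT ((x OR NOT u) AND x) OR u) AND NOT y OR NOT x OR u OR NOT y AND y
= (NOT x OR u) AND NOT y OR NOT x OR u OR NOT y AND y
= (NOT x OR u) AND NOT y OR NOT x OR u
= NOT x OR u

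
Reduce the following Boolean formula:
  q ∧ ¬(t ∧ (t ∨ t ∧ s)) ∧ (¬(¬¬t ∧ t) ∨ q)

q ∧ ¬(t ∧ (t ∨ t ∧ s)) ∧ (¬(¬¬t ∧ t) ∨ q)
= q ∧ ¬(t ∧ t) ∧ (¬(¬¬t ∧ t) ∨ q)   — absorption
= q ∧ ¬(t ∧ t) ∧ (¬(t ∧ t) ∨ q)   — double negation
= q ∧ ¬(t ∧ t)   — absorption
= q ∧ ¬t   — idempotence

q ∧ ¬t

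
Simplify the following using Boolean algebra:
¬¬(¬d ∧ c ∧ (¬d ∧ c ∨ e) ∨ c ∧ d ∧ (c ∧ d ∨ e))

c

¬¬(¬d ∧ c ∧ (¬d ∧ c ∨ e) ∨ c ∧ d ∧ (c ∧ d ∨ e))
= ¬d ∧ c ∧ (¬d ∧ c ∨ e) ∨ c ∧ d ∧ (c ∧ d ∨ e)   — double negation
= ¬d ∧ c ∨ c ∧ d ∧ (c ∧ d ∨ e)   — absorption
= ¬d ∧ c ∨ c ∧ d   — absorption
= c   — distribution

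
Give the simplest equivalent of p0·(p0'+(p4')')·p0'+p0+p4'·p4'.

p0·(p0'+(p4')')·p0'+p0+p4'·p4'
= p0·(p0'+p4)·p0'+p0+p4'·p4'   — double negation
= p0·p0'+p0+p4'·p4'   — absorption
= p0+p4'·p4'   — complement / identity
= p0+p4'   — idempotence

p0+p4'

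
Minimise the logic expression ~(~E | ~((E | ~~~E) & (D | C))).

~(~E | ~((E | ~~~E) & (D | C)))
= ~(~E | ~((E | ~E) & (D | C)))   [double negation]
= ~(~E | ~(D | C))   [complement / identity]
= E & (D | C)   [De Morgan]

E & (D | C)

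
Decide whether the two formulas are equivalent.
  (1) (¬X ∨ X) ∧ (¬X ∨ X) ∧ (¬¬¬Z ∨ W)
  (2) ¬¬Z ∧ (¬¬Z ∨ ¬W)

E1: (¬X ∨ X) ∧ (¬X ∨ X) ∧ (¬¬¬Z ∨ W)
    = (¬X ∨ X) ∧ (¬X ∨ X) ∧ (¬Z ∨ W)
    = (¬X ∨ X) ∧ (¬Z ∨ W)
    = ¬Z ∨ W
E2: ¬¬Z ∧ (¬¬Z ∨ ¬W)
    = ¬¬Z
    = Z
These differ: at W=0, X=0, Z=0, E1 = 1 but E2 = 0.

No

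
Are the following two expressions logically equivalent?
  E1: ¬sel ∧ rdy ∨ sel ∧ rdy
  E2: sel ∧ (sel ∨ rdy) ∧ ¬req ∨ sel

E1: ¬sel ∧ rdy ∨ sel ∧ rdy
    = rdy
E2: sel ∧ (sel ∨ rdy) ∧ ¬req ∨ sel
    = sel ∧ ¬req ∨ sel
    = sel
These differ: at rdy=1, req=0, sel=0, E1 = 1 but E2 = 0.

No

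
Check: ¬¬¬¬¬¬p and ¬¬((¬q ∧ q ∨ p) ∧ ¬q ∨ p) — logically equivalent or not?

E1: ¬¬¬¬¬¬p
    = ¬¬¬¬p
    = ¬¬p
    = p
E2: ¬¬((¬q ∧ q ∨ p) ∧ ¬q ∨ p)
    = (¬q ∧ q ∨ p) ∧ ¬q ∨ p
    = p ∧ ¬q ∨ p
    = p
Both reduce to p, so they are equivalent.

Yes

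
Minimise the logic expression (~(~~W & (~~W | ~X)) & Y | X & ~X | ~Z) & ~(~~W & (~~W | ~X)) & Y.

~W & Y

(~(~~W & (~~W | ~X)) & Y | X & ~X | ~Z) & ~(~~W & (~~W | ~X)) & Y
= (~(~~W & (~~W | ~X)) & Y | ~Z) & ~(~~W & (~~W | ~X)) & Y
= ~(~~W & (~~W | ~X)) & Y
= ~~~W & Y
= ~W & Y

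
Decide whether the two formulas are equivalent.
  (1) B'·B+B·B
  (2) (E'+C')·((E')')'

E1: B'·B+B·B
    = B   — distribution
E2: (E'+C')·((E')')'
    = (E'+C')·E'   — double negation
    = E'   — absorption
These differ: at B=0, C=0, E=0, E1 = 0 but E2 = 1.

No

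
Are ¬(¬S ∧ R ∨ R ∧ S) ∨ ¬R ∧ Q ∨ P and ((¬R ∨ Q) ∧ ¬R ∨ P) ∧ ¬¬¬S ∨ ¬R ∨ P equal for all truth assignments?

E1: ¬(¬S ∧ R ∨ R ∧ S) ∨ ¬R ∧ Q ∨ P
    = ¬R ∨ ¬R ∧ Q ∨ P   — distribution
    = ¬R ∨ P   — absorption
E2: ((¬R ∨ Q) ∧ ¬R ∨ P) ∧ ¬¬¬S ∨ ¬R ∨ P
    = (¬R ∨ P) ∧ ¬¬¬S ∨ ¬R ∨ P   — absorption
    = (¬R ∨ P) ∧ ¬S ∨ ¬R ∨ P   — double negation
    = ¬R ∨ P   — absorption
Both reduce to ¬R ∨ P, so they are equivalent.

Yes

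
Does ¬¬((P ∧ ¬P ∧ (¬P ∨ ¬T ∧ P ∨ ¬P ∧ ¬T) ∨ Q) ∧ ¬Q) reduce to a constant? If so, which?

yes, False

¬¬((P ∧ ¬P ∧ (¬P ∨ ¬T ∧ P ∨ ¬P ∧ ¬T) ∨ Q) ∧ ¬Q)
= (P ∧ ¬P ∧ (¬P ∨ ¬T ∧ P ∨ ¬P ∧ ¬T) ∨ Q) ∧ ¬Q   (double negation)
= (P ∧ ¬P ∧ (¬P ∨ ¬T) ∨ Q) ∧ ¬Q   (distribution)
= (P ∧ ¬P ∨ Q) ∧ ¬Q   (absorption)
= Q ∧ ¬Q   (complement / identity)
= False   (complement)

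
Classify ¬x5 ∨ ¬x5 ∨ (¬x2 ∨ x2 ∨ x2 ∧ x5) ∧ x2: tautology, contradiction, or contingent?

¬x5 ∨ ¬x5 ∨ (¬x2 ∨ x2 ∨ x2 ∧ x5) ∧ x2
= ¬x5 ∨ ¬x5 ∨ (¬x2 ∨ x2) ∧ x2
= ¬x5 ∨ ¬x5 ∨ x2
= ¬x5 ∨ x2
This depends on x2, x5, so it is not a constant.

contingent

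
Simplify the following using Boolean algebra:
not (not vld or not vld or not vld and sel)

vld

not (not vld or not vld or not vld and sel)
= not (not vld or not vld)
= not not vld
= vld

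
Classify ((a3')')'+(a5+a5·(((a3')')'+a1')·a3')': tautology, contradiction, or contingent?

((a3')')'+(a5+a5·(((a3')')'+a1')·a3')'
= ((a3')')'+(a5+a5·(a3'+a1')·a3')'   (double negation)
= ((a3')')'+(a5+a5·a3')'   (absorption)
= ((a3')')'+a5'   (absorption)
= a3'+a5'   (double negation)
This depends on a3, a5, so it is not a constant.

contingent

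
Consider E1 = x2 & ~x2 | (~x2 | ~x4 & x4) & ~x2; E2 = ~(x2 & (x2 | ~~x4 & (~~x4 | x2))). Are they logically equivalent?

Yes

E1: x2 & ~x2 | (~x2 | ~x4 & x4) & ~x2
    = x2 & ~x2 | ~x2 & ~x2   [complement / identity]
    = ~x2   [distribution]
E2: ~(x2 & (x2 | ~~x4 & (~~x4 | x2)))
    = ~(x2 & (x2 | ~~x4))   [absorption]
    = ~(x2 & (x2 | x4))   [double negation]
    = ~x2   [absorption]
Both reduce to ~x2, so they are equivalent.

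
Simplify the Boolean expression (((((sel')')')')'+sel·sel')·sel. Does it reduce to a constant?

0

(((((sel')')')')'+sel·sel')·sel
= ((((sel')')')')'·sel   — complement / identity
= ((sel')')'·sel   — double negation
= sel'·sel   — double negation
= 0   — complement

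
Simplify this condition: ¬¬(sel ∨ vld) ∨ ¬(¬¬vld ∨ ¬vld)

¬¬(sel ∨ vld) ∨ ¬(¬¬vld ∨ ¬vld)
= sel ∨ vld ∨ ¬(¬¬vld ∨ ¬vld)
= sel ∨ vld ∨ ¬vld ∧ vld
= sel ∨ vld

sel ∨ vld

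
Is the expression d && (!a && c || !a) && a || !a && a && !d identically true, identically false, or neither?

d && (!a && c || !a) && a || !a && a && !d
= d && !a && a || !a && a && !d   — absorption
= !a && a   — distribution
= false   — complement

identically false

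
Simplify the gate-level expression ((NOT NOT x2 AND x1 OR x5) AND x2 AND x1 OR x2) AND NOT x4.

((NOT NOT x2 AND x1 OR x5) AND x2 AND x1 OR x2) AND NOT x4
= ((x2 AND x1 OR x5) AND x2 AND x1 OR x2) AND NOT x4
= (x2 AND x1 OR x2) AND NOT x4
= x2 AND NOT x4

x2 AND NOT x4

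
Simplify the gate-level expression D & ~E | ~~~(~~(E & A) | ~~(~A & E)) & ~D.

D & ~E | ~~~(~~(E & A) | ~~(~A & E)) & ~D
= D & ~E | ~~(~(E & A) & ~(~A & E)) & ~D   [De Morgan]
= D & ~E | ~(E & A | ~A & E) & ~D   [De Morgan]
= D & ~E | ~E & ~D   [distribution]
= ~E   [distribution]

~E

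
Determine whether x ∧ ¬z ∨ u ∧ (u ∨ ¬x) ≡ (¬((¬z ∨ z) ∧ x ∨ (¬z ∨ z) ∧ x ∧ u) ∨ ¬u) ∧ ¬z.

No

E1: x ∧ ¬z ∨ u ∧ (u ∨ ¬x)
    = x ∧ ¬z ∨ u   (absorption)
E2: (¬((¬z ∨ z) ∧ x ∨ (¬z ∨ z) ∧ x ∧ u) ∨ ¬u) ∧ ¬z
    = (¬((¬z ∨ z) ∧ x) ∨ ¬u) ∧ ¬z   (absorption)
    = (¬x ∨ ¬u) ∧ ¬z   (complement / identity)
These differ: at u=1, x=0, z=1, E1 = 1 but E2 = 0.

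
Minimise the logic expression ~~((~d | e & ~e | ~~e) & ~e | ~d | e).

~~((~d | e & ~e | ~~e) & ~e | ~d | e)
= ~~((~d | e & ~e | e) & ~e | ~d | e)   (double negation)
= ~~((~d | e) & ~e | ~d | e)   (complement / identity)
= ~~(~d | e)   (absorption)
= ~d | e   (double negation)

~d | e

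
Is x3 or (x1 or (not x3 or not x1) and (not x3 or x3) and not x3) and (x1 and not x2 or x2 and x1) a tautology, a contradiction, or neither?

x3 or (x1 or (not x3 or not x1) and (not x3 or x3) and not x3) and (x1 and not x2 or x2 and x1)
= x3 or (x1 or (not x3 or not x1) and not x3) and (x1 and not x2 or x2 and x1)
= x3 or (x1 or not x3) and (x1 and not x2 or x2 and x1)
= x3 or (x1 or not x3) and x1
= x3 or x1
This depends on x1, x3, so it is not a constant.

neither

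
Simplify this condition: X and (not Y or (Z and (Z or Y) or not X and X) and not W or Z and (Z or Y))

X and (not Y or (Z and (Z or Y) or not X and X) and not W or Z and (Z or Y))
= X and (not Y or Z and (Z or Y) and not W or Z and (Z or Y))
= X and (not Y or Z and (Z or Y))
= X and (not Y or Z)

X and (not Y or Z)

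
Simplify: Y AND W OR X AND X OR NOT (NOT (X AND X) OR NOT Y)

Y AND W OR X AND X OR NOT (NOT (X AND X) OR NOT Y)
= Y AND W OR X AND X OR X AND X AND Y   (De Morgan)
= Y AND W OR X AND X   (absorption)
= Y AND W OR X   (idempotence)

Y AND W OR X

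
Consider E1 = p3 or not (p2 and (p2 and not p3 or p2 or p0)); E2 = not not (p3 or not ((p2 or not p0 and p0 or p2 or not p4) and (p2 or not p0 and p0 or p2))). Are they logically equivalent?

E1: p3 or not (p2 and (p2 and not p3 or p2 or p0))
    = p3 or not (p2 and (p2 or p0))   (absorption)
    = p3 or not p2   (absorption)
E2: not not (p3 or not ((p2 or not p0 and p0 or p2 or not p4) and (p2 or not p0 and p0 or p2)))
    = not not (p3 or not (p2 or not p0 and p0 or p2))   (absorption)
    = not not (p3 or not (p2 or p2))   (complement / identity)
    = not not (p3 or not p2)   (idempotence)
    = p3 or not p2   (double negation)
Both reduce to p3 or not p2, so they are equivalent.

Yes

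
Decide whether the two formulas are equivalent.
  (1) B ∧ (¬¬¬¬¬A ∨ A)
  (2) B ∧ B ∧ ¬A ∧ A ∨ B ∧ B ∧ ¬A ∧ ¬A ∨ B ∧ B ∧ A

Yes

E1: B ∧ (¬¬¬¬¬A ∨ A)
    = B ∧ (¬¬¬A ∨ A)   — double negation
    = B ∧ (¬A ∨ A)   — double negation
    = B   — complement / identity
E2: B ∧ B ∧ ¬A ∧ A ∨ B ∧ B ∧ ¬A ∧ ¬A ∨ B ∧ B ∧ A
    = B ∧ B ∧ ¬A ∨ B ∧ B ∧ A   — distribution
    = B ∧ B   — distribution
    = B   — idempotence
Both reduce to B, so they are equivalent.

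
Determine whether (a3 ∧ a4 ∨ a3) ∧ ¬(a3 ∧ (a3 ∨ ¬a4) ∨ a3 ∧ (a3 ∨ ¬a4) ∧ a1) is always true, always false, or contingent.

always false

(a3 ∧ a4 ∨ a3) ∧ ¬(a3 ∧ (a3 ∨ ¬a4) ∨ a3 ∧ (a3 ∨ ¬a4) ∧ a1)
= a3 ∧ ¬(a3 ∧ (a3 ∨ ¬a4) ∨ a3 ∧ (a3 ∨ ¬a4) ∧ a1)   (absorption)
= a3 ∧ ¬(a3 ∧ (a3 ∨ ¬a4))   (absorption)
= a3 ∧ ¬a3   (absorption)
= False   (complement)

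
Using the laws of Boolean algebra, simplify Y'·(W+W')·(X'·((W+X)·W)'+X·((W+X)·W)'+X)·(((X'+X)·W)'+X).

Y'·(W+W')·(X'·((W+X)·W)'+X·((W+X)·W)'+X)·(((X'+X)·W)'+X)
= Y'·(W+W')·(((W+X)·W)'+X)·(((X'+X)·W)'+X)
= Y'·(((W+X)·W)'+X)·(((X'+X)·W)'+X)
= Y'·(((W+X)·W)'+X)·(W'+X)
= Y'·(W'+X)·(W'+X)
= Y'·(W'+X)

Y'·(W'+X)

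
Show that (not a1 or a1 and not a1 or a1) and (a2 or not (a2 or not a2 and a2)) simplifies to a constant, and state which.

(not a1 or a1 and not a1 or a1) and (a2 or not (a2 or not a2 and a2))
= (not a1 or a1) and (a2 or not (a2 or not a2 and a2))   [complement / identity]
= (not a1 or a1) and (a2 or not a2)   [complement / identity]
= not a1 or a1   [complement / identity]
= True   [complement]

True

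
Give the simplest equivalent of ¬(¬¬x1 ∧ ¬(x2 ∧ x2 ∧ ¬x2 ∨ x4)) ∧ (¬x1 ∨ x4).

¬x1 ∨ x4

¬(¬¬x1 ∧ ¬(x2 ∧ x2 ∧ ¬x2 ∨ x4)) ∧ (¬x1 ∨ x4)
= ¬(¬¬x1 ∧ ¬(x2 ∧ ¬x2 ∨ x4)) ∧ (¬x1 ∨ x4)
= (¬x1 ∨ x2 ∧ ¬x2 ∨ x4) ∧ (¬x1 ∨ x4)
= (¬x1 ∨ x4) ∧ (¬x1 ∨ x4)
= ¬x1 ∨ x4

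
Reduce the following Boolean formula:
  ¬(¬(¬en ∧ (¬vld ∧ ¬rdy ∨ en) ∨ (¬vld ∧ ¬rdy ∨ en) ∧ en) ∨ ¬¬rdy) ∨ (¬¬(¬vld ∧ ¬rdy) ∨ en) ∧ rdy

¬vld ∧ ¬rdy ∨ en

¬(¬(¬en ∧ (¬vld ∧ ¬rdy ∨ en) ∨ (¬vld ∧ ¬rdy ∨ en) ∧ en) ∨ ¬¬rdy) ∨ (¬¬(¬vld ∧ ¬rdy) ∨ en) ∧ rdy
= ¬(¬(¬en ∧ (¬vld ∧ ¬rdy ∨ en) ∨ (¬vld ∧ ¬rdy ∨ en) ∧ en) ∨ ¬¬rdy) ∨ (¬vld ∧ ¬rdy ∨ en) ∧ rdy   — double negation
= (¬en ∧ (¬vld ∧ ¬rdy ∨ en) ∨ (¬vld ∧ ¬rdy ∨ en) ∧ en) ∧ ¬rdy ∨ (¬vld ∧ ¬rdy ∨ en) ∧ rdy   — De Morgan
= (¬vld ∧ ¬rdy ∨ en) ∧ ¬rdy ∨ (¬vld ∧ ¬rdy ∨ en) ∧ rdy   — distribution
= ¬vld ∧ ¬rdy ∨ en   — distribution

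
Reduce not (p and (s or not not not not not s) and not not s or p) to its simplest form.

not p

not (p and (s or not not not not not s) and not not s or p)
= not (p and (s or not not not s) and not not s or p)   — double negation
= not (p and (s or not s) and not not s or p)   — double negation
= not (p and (s or not s) and s or p)   — double negation
= not (p and s or p)   — complement / identity
= not p   — absorption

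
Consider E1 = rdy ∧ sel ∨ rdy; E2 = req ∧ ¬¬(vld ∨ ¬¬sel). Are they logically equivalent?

No

E1: rdy ∧ sel ∨ rdy
    = rdy   [absorption]
E2: req ∧ ¬¬(vld ∨ ¬¬sel)
    = req ∧ ¬¬(vld ∨ sel)   [double negation]
    = req ∧ (vld ∨ sel)   [double negation]
These differ: at rdy=0, req=1, sel=1, vld=0, E1 = 0 but E2 = 1.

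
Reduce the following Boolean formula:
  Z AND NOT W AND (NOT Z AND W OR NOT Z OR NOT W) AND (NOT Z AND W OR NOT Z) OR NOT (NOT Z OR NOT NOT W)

Z AND NOT W

Z AND NOT W AND (NOT Z AND W OR NOT Z OR NOT W) AND (NOT Z AND W OR NOT Z) OR NOT (NOT Z OR NOT NOT W)
= Z AND NOT W AND (NOT Z AND W OR NOT Z) OR NOT (NOT Z OR NOT NOT W)   [absorption]
= Z AND NOT W AND (NOT Z AND W OR NOT Z) OR Z AND NOT W   [De Morgan]
= Z AND NOT W AND NOT Z OR Z AND NOT W   [absorption]
= Z AND NOT W   [absorption]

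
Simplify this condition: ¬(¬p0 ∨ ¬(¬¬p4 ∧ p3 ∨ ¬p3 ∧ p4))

¬(¬p0 ∨ ¬(¬¬p4 ∧ p3 ∨ ¬p3 ∧ p4))
= ¬(¬p0 ∨ ¬(p4 ∧ p3 ∨ ¬p3 ∧ p4))
= p0 ∧ (p4 ∧ p3 ∨ ¬p3 ∧ p4)
= p0 ∧ p4

p0 ∧ p4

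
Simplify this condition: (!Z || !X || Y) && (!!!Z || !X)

(!Z || !X || Y) && (!!!Z || !X)
= (!Z || !X || Y) && (!Z || !X)   (double negation)
= !Z || !X   (absorption)

!Z || !X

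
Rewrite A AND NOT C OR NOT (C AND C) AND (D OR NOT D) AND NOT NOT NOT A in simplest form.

A AND NOT C OR NOT (C AND C) AND (D OR NOT D) AND NOT NOT NOT A
= A AND NOT C OR NOT (C AND C) AND (D OR NOT D) AND NOT A   — double negation
= A AND NOT C OR NOT C AND (D OR NOT D) AND NOT A   — idempotence
= A AND NOT C OR NOT C AND NOT A   — complement / identity
= NOT C   — distribution

NOT C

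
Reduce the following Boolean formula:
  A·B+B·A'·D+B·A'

B

A·B+B·A'·D+B·A'
= A·B+B·A'
= B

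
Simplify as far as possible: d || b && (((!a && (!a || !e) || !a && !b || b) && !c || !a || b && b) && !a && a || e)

d || b && (((!a && (!a || !e) || !a && !b || b) && !c || !a || b && b) && !a && a || e)
= d || b && (((!a || !a && !b || b) && !c || !a || b && b) && !a && a || e)   — absorption
= d || b && (((!a || b) && !c || !a || b && b) && !a && a || e)   — absorption
= d || b && (((!a || b) && !c || !a || b) && !a && a || e)   — idempotence
= d || b && ((!a || b) && !a && a || e)   — absorption
= d || b && (!a && a || e)   — absorption
= d || b && e   — complement / identity

d || b && e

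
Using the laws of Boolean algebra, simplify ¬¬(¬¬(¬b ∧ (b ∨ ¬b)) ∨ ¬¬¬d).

¬b ∨ ¬d

¬¬(¬¬(¬b ∧ (b ∨ ¬b)) ∨ ¬¬¬d)
= ¬¬(¬¬¬b ∨ ¬¬¬d)   [complement / identity]
= ¬(¬¬b ∧ ¬¬d)   [De Morgan]
= ¬b ∨ ¬d   [De Morgan]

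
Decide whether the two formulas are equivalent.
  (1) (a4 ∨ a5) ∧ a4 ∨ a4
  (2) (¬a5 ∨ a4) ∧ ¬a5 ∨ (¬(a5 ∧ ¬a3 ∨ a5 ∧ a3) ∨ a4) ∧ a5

E1: (a4 ∨ a5) ∧ a4 ∨ a4
    = a4 ∨ a4
    = a4
E2: (¬a5 ∨ a4) ∧ ¬a5 ∨ (¬(a5 ∧ ¬a3 ∨ a5 ∧ a3) ∨ a4) ∧ a5
    = (¬a5 ∨ a4) ∧ ¬a5 ∨ (¬a5 ∨ a4) ∧ a5
    = ¬a5 ∨ a4
These differ: at a3=0, a4=0, a5=0, E1 = 0 but E2 = 1.

No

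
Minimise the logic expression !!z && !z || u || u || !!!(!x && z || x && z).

u || !z

!!z && !z || u || u || !!!(!x && z || x && z)
= !!z && !z || u || u || !!!z   — distribution
= z && !z || u || u || !!!z   — double negation
= z && !z || u || u || !z   — double negation
= u || u || !z   — complement / identity
= u || !z   — idempotence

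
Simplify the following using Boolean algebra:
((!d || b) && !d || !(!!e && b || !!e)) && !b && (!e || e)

(!d || !e) && !b

((!d || b) && !d || !(!!e && b || !!e)) && !b && (!e || e)
= (!d || !(!!e && b || !!e)) && !b && (!e || e)
= (!d || !!!e) && !b && (!e || e)
= (!d || !e) && !b && (!e || e)
= (!d || !e) && !b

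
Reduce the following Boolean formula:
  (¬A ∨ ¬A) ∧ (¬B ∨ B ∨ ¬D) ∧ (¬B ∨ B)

(¬A ∨ ¬A) ∧ (¬B ∨ B ∨ ¬D) ∧ (¬B ∨ B)
= (¬A ∨ ¬A) ∧ (¬B ∨ B)
= ¬A ∧ (¬B ∨ B)
= ¬A

¬A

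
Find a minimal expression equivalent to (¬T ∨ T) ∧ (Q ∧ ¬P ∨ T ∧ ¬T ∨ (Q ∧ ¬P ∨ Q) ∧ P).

Q

(¬T ∨ T) ∧ (Q ∧ ¬P ∨ T ∧ ¬T ∨ (Q ∧ ¬P ∨ Q) ∧ P)
= (¬T ∨ T) ∧ (Q ∧ ¬P ∨ T ∧ ¬T ∨ Q ∧ P)   (absorption)
= (¬T ∨ T) ∧ (Q ∧ ¬P ∨ Q ∧ P)   (complement / identity)
= (¬T ∨ T) ∧ Q   (distribution)
= Q   (complement / identity)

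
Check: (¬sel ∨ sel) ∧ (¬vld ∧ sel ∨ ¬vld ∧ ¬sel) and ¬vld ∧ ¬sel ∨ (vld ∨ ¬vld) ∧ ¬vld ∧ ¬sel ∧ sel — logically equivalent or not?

E1: (¬sel ∨ sel) ∧ (¬vld ∧ sel ∨ ¬vld ∧ ¬sel)
    = (¬sel ∨ sel) ∧ ¬vld   (distribution)
    = ¬vld   (complement / identity)
E2: ¬vld ∧ ¬sel ∨ (vld ∨ ¬vld) ∧ ¬vld ∧ ¬sel ∧ sel
    = ¬vld ∧ ¬sel ∨ ¬vld ∧ ¬sel ∧ sel   (complement / identity)
    = ¬vld ∧ ¬sel   (absorption)
These differ: at sel=1, vld=0, E1 = 1 but E2 = 0.

No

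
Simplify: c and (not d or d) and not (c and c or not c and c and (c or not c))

False

c and (not d or d) and not (c and c or not c and c and (c or not c))
= c and (not d or d) and not (c and c or not c and c)
= c and (not d or d) and not c
= c and not c
= False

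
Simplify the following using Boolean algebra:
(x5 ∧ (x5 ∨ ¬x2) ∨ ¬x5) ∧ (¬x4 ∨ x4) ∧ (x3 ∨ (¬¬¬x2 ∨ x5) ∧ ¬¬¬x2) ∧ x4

(x5 ∧ (x5 ∨ ¬x2) ∨ ¬x5) ∧ (¬x4 ∨ x4) ∧ (x3 ∨ (¬¬¬x2 ∨ x5) ∧ ¬¬¬x2) ∧ x4
= (x5 ∨ ¬x5) ∧ (¬x4 ∨ x4) ∧ (x3 ∨ (¬¬¬x2 ∨ x5) ∧ ¬¬¬x2) ∧ x4   — absorption
= (¬x4 ∨ x4) ∧ (x3 ∨ (¬¬¬x2 ∨ x5) ∧ ¬¬¬x2) ∧ x4   — complement / identity
= (¬x4 ∨ x4) ∧ (x3 ∨ ¬¬¬x2) ∧ x4   — absorption
= (x3 ∨ ¬¬¬x2) ∧ x4   — complement / identity
= (x3 ∨ ¬x2) ∧ x4   — double negation

(x3 ∨ ¬x2) ∧ x4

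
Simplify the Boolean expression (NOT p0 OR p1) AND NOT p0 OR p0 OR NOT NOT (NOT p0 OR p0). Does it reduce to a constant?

(NOT p0 OR p1) AND NOT p0 OR p0 OR NOT NOT (NOT p0 OR p0)
= NOT p0 OR p0 OR NOT NOT (NOT p0 OR p0)   — absorption
= NOT p0 OR p0 OR NOT p0 OR p0   — double negation
= NOT p0 OR p0   — idempotence
= TRUE   — complement

TRUE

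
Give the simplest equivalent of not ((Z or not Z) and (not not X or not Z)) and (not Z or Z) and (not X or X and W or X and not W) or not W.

not X and Z or not W

not ((Z or not Z) and (not not X or not Z)) and (not Z or Z) and (not X or X and W or X and not W) or not W
= not (not not X or not Z) and (not Z or Z) and (not X or X and W or X and not W) or not W   (complement / identity)
= not (not not X or not Z) and (not Z or Z) and (not X or X) or not W   (distribution)
= not (not not X or not Z) and (not X or X) or not W   (complement / identity)
= not X and Z and (not X or X) or not W   (De Morgan)
= not X and Z or not W   (complement / identity)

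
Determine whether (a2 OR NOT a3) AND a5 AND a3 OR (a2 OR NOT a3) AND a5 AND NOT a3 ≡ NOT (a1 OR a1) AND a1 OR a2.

E1: (a2 OR NOT a3) AND a5 AND a3 OR (a2 OR NOT a3) AND a5 AND NOT a3
    = (a2 OR NOT a3) AND a5
E2: NOT (a1 OR a1) AND a1 OR a2
    = NOT a1 AND a1 OR a2
    = a2
These differ: at a1=0, a2=1, a3=0, a5=0, E1 = 0 but E2 = 1.

No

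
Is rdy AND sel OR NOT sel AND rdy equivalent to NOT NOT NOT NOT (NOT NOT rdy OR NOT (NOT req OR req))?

E1: rdy AND sel OR NOT sel AND rdy
    = rdy   [distribution]
E2: NOT NOT NOT NOT (NOT NOT rdy OR NOT (NOT req OR req))
    = NOT NOT NOT (NOT rdy AND (NOT req OR req))   [De Morgan]
    = NOT NOT NOT NOT rdy   [complement / identity]
    = NOT NOT rdy   [double negation]
    = rdy   [double negation]
Both reduce to rdy, so they are equivalent.

Yes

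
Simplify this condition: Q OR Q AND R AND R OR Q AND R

Q OR Q AND R AND R OR Q AND R
= Q OR Q AND R   — absorption
= Q   — absorption

Q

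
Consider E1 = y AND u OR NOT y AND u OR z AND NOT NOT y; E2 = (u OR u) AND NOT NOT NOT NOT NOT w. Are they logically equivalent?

No

E1: y AND u OR NOT y AND u OR z AND NOT NOT y
    = u OR z AND NOT NOT y   [distribution]
    = u OR z AND y   [double negation]
E2: (u OR u) AND NOT NOT NOT NOT NOT w
    = u AND NOT NOT NOT NOT NOT w   [idempotence]
    = u AND NOT NOT NOT w   [double negation]
    = u AND NOT w   [double negation]
These differ: at u=1, w=1, y=1, z=1, E1 = 1 but E2 = 0.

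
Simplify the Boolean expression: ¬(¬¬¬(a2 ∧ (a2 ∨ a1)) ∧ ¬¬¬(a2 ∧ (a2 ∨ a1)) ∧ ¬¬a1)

a2 ∨ ¬a1

¬(¬¬¬(a2 ∧ (a2 ∨ a1)) ∧ ¬¬¬(a2 ∧ (a2 ∨ a1)) ∧ ¬¬a1)
= ¬(¬¬¬(a2 ∧ (a2 ∨ a1)) ∧ ¬¬a1)   [idempotence]
= ¬(¬(a2 ∧ (a2 ∨ a1)) ∧ ¬¬a1)   [double negation]
= ¬(¬a2 ∧ ¬¬a1)   [absorption]
= a2 ∨ ¬a1   [De Morgan]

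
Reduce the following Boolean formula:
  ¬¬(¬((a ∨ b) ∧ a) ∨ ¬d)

¬¬(¬((a ∨ b) ∧ a) ∨ ¬d)
= ¬¬(¬a ∨ ¬d)   — absorption
= ¬a ∨ ¬d   — double negation

¬a ∨ ¬d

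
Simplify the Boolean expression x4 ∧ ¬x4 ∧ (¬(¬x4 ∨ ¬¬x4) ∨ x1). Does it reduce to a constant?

x4 ∧ ¬x4 ∧ (¬(¬x4 ∨ ¬¬x4) ∨ x1)
= x4 ∧ ¬x4 ∧ (x4 ∧ ¬x4 ∨ x1)   — De Morgan
= x4 ∧ ¬x4   — absorption
= False   — complement

False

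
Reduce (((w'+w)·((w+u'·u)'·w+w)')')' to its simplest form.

w'

(((w'+w)·((w+u'·u)'·w+w)')')'
= (((w'+w)·(w'·w+w)')')'   (complement / identity)
= (((w'·w+w)')')'   (complement / identity)
= ((w')')'   (complement / identity)
= w'   (double negation)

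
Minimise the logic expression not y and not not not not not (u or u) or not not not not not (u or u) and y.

not u

not y and not not not not not (u or u) or not not not not not (u or u) and y
= not not not not not (u or u)   [distribution]
= not not not (u or u)   [double negation]
= not not not u   [idempotence]
= not u   [double negation]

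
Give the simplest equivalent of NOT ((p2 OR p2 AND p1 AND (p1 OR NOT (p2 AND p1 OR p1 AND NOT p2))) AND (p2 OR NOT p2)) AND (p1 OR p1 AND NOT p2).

NOT p2 AND p1

NOT ((p2 OR p2 AND p1 AND (p1 OR NOT (p2 AND p1 OR p1 AND NOT p2))) AND (p2 OR NOT p2)) AND (p1 OR p1 AND NOT p2)
= NOT (p2 OR p2 AND p1 AND (p1 OR NOT (p2 AND p1 OR p1 AND NOT p2))) AND (p1 OR p1 AND NOT p2)   (complement / identity)
= NOT (p2 OR p2 AND p1 AND (p1 OR NOT p1)) AND (p1 OR p1 AND NOT p2)   (distribution)
= NOT (p2 OR p2 AND p1 AND (p1 OR NOT p1)) AND p1   (absorption)
= NOT (p2 OR p2 AND p1) AND p1   (complement / identity)
= NOT p2 AND p1   (absorption)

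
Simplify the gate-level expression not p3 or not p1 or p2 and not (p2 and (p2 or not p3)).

not p3 or not p1

not p3 or not p1 or p2 and not (p2 and (p2 or not p3))
= not p3 or not p1 or p2 and not p2   — absorption
= not p3 or not p1   — complement / identity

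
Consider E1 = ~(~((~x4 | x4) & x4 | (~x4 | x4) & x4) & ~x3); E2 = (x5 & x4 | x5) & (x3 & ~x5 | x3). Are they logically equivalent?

E1: ~(~((~x4 | x4) & x4 | (~x4 | x4) & x4) & ~x3)
    = ~(~((~x4 | x4) & x4) & ~x3)   — idempotence
    = ~(~x4 & ~x3)   — complement / identity
    = x4 | x3   — De Morgan
E2: (x5 & x4 | x5) & (x3 & ~x5 | x3)
    = (x5 & x4 | x5) & x3   — absorption
    = x5 & x3   — absorption
These differ: at x3=0, x4=1, x5=0, E1 = 1 but E2 = 0.

No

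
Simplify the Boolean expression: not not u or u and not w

u

not not u or u and not w
= u or u and not w   [double negation]
= u   [absorption]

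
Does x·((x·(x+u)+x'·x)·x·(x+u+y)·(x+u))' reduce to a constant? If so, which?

x·((x·(x+u)+x'·x)·x·(x+u+y)·(x+u))'
= x·((x·(x+u)+x'·x)·x·(x+u))'   — absorption
= x·(x·(x+u)·x·(x+u))'   — complement / identity
= x·(x·(x+u))'   — idempotence
= x·x'   — absorption
= 0   — complement

yes, False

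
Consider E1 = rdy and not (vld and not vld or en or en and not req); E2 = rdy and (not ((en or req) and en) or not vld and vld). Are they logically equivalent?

E1: rdy and not (vld and not vld or en or en and not req)
    = rdy and not (en or en and not req)   (complement / identity)
    = rdy and not en   (absorption)
E2: rdy and (not ((en or req) and en) or not vld and vld)
    = rdy and (not en or not vld and vld)   (absorption)
    = rdy and not en   (complement / identity)
Both reduce to rdy and not en, so they are equivalent.

Yes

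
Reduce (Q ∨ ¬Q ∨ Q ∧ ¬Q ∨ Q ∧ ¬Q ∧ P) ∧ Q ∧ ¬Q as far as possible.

(Q ∨ ¬Q ∨ Q ∧ ¬Q ∨ Q ∧ ¬Q ∧ P) ∧ Q ∧ ¬Q
= (Q ∨ ¬Q ∨ Q ∧ ¬Q) ∧ Q ∧ ¬Q   (absorption)
= (Q ∨ ¬Q) ∧ Q ∧ ¬Q   (complement / identity)
= Q ∧ ¬Q   (complement / identity)
= False   (complement)

False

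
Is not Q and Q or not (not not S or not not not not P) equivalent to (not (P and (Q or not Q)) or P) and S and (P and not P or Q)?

E1: not Q and Q or not (not not S or not not not not P)
    = not Q and Q or not S and not not not P   [De Morgan]
    = not S and not not not P   [complement / identity]
    = not S and not P   [double negation]
E2: (not (P and (Q or not Q)) or P) and S and (P and not P or Q)
    = (not P or P) and S and (P and not P or Q)   [complement / identity]
    = (not P or P) and S and Q   [complement / identity]
    = S and Q   [complement / identity]
These differ: at P=0, Q=1, S=0, E1 = 1 but E2 = 0.

No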